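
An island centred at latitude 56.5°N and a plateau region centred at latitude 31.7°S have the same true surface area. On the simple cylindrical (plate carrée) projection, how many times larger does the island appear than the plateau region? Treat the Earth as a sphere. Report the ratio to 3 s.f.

1.54

Plate carrée maps x = Rλ, y = Rφ. The meridian scale is h = 1 and the parallel scale is k = 1/cos φ = sec φ.
Areal scale at 56.5°: h·k = 1.000 × 1.812 = 1.812.
Areal scale at 31.7°: h·k = 1.000 × 1.175 = 1.175.
Ratio = 1.812/1.175 ≈ 1.54.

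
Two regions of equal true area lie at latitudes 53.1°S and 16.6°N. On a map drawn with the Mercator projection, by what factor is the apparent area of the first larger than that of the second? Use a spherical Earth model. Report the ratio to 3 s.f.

2.55

On Mercator, area is exaggerated by sec²φ = 1/cos²φ.
At 53.1°: sec²(53.1°) = 1/0.6004² = 2.774.
At 16.6°: sec²(16.6°) = 1/0.9583² = 1.089.
Ratio = 2.774/1.089 = cos²(16.6°)/cos²(53.1°) ≈ 2.55.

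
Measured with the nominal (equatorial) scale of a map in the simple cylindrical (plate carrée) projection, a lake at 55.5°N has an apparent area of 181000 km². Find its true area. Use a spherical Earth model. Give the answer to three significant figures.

103000 km²

In the plate carrée (x = Rλ, y = Rφ), meridians are true-scale (h = 1) and parallels are stretched by k = sec φ.
Areal scale = h·k = 1 × sec φ; at 55.5°, h = 1.000, k = 1.766, so h·k = 1.766.
True area = apparent / (areal scale) = 181000 / 1.766 ≈ 103000 km².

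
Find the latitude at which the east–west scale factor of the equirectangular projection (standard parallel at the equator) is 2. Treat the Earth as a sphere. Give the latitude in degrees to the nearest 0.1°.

60.0°

Plate carrée: h = 1, k = sec φ along parallels.
sec φ = 2  ⇒  cos φ = 0.5000  ⇒  φ ≈ 60.0°.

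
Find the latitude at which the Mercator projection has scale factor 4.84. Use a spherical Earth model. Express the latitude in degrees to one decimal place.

Mercator scale is k = sec φ = 1/cos φ.
1/cos φ = 4.84  ⇒  cos φ = 0.2066  ⇒  φ = arccos(0.2066) ≈ 78.1°.

78.1°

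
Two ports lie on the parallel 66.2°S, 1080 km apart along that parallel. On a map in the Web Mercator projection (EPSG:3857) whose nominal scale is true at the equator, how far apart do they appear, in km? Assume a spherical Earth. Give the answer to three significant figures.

2680 km

The Mercator projection is conformal; its linear scale factor is the same in every direction and equals sec φ = 1/cos φ.
Along the parallel, k = sec 66.2° = 1/0.4035 = 2.478.
Map distance = 1080 × 2.478 ≈ 2680 km.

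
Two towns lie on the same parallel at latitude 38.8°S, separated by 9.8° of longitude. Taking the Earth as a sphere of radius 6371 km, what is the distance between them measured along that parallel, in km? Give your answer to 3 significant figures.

Arc length along a parallel = R cos φ · Δλ (with Δλ in radians).
= 6371 × cos 38.8° × (9.8° × π/180) = 6371 × 0.7793 × 0.1710 ≈ 849 km.

849 km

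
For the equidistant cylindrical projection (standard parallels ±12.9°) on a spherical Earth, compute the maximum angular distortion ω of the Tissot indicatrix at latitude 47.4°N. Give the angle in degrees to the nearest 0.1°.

20.8°

With standard parallel φ₀ = 12.9°, the equirectangular projection gives x = Rλ cos φ₀, y = Rφ, so h = 1 and k = cos 12.9° / cos φ.
At 47.4°: h = 1.000, k = 1.440; principal scales a = 1.440, b = 1.000.
sin(ω/2) = (a − b)/(a + b) = 0.4401/2.440 = 0.1804, so ω = 2 arcsin(0.1804) ≈ 20.8°.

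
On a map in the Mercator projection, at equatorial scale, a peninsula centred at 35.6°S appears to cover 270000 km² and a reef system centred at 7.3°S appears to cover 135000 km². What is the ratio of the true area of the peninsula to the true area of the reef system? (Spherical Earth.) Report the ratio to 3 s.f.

Mercator's areal exaggeration is sec²φ; hence true area = (apparent area) · cos²φ.
True area of peninsula: 270000 × cos²(35.6°) = 270000 × 0.6611 = 178500 km².
True area of reef system: 135000 × cos²(7.3°) = 135000 × 0.9839 = 132800 km².
Ratio = 178500 / 132800 ≈ 1.34.

1.34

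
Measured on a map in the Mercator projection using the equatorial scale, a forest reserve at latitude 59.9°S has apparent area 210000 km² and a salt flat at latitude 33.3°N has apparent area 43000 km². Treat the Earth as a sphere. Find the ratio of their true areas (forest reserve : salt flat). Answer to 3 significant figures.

Since Mercator area scale is 1/cos²φ, the true area equals the apparent area multiplied by cos²φ.
True area of forest reserve: 210000 × cos²(59.9°) = 210000 × 0.2515 = 52820 km².
True area of salt flat: 43000 × cos²(33.3°) = 43000 × 0.6986 = 30040 km².
Ratio = 52820 / 30040 ≈ 1.76.

1.76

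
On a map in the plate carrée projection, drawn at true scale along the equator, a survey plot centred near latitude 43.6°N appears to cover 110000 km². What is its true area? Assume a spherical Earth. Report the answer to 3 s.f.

Plate carrée maps x = Rλ, y = Rφ. The meridian scale is h = 1 and the parallel scale is k = 1/cos φ = sec φ.
Areal scale = h·k = 1 × sec φ; at 43.6°, h = 1.000, k = 1.381, so h·k = 1.381.
True area = apparent / (areal scale) = 110000 / 1.381 ≈ 79700 km².

79700 km²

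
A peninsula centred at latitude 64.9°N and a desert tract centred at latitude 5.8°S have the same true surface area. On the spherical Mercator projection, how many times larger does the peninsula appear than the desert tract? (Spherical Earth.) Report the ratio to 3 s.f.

On Mercator, area is exaggerated by sec²φ = 1/cos²φ.
At 64.9°: sec²(64.9°) = 1/0.4242² = 5.557.
At 5.8°: sec²(5.8°) = 1/0.9949² = 1.010.
Ratio = 5.557/1.010 = cos²(5.8°)/cos²(64.9°) ≈ 5.50.

5.50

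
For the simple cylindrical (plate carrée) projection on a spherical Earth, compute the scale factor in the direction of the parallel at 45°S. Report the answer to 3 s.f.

Plate carrée maps x = Rλ, y = Rφ. The meridian scale is h = 1 and the parallel scale is k = 1/cos φ = sec φ.
k = 1/cos 45° = 1/0.7071 = 1.414.

1.41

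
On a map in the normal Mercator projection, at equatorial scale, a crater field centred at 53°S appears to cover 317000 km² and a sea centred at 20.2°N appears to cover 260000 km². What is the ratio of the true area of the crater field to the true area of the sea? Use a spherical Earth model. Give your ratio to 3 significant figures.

0.501

Since Mercator area scale is 1/cos²φ, the true area equals the apparent area multiplied by cos²φ.
True area of crater field: 317000 × cos²(53°) = 317000 × 0.3622 = 114800 km².
True area of sea: 260000 × cos²(20.2°) = 260000 × 0.8808 = 229000 km².
Ratio = 114800 / 229000 ≈ 0.501.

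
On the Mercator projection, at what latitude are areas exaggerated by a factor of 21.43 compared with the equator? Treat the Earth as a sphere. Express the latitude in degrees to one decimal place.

77.5°

Mercator areal scale is sec²φ.
sec²φ = 21.43  ⇒  cos²φ = 0.04666  ⇒  cos φ = 0.2160.
φ = arccos(0.2160) ≈ 77.5°.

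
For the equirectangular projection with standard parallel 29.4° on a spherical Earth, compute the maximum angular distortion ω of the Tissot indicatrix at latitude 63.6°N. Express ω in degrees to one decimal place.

37.8°

In the equirectangular projection with standard parallel φ₀ = 29.4° (x = Rλ cos φ₀, y = Rφ), meridians are true-scale (h = 1) and the parallel scale is k = cos φ₀ / cos φ.
At 63.6°: h = 1.000, k = 1.959; principal scales a = 1.959, b = 1.000.
sin(ω/2) = (a − b)/(a + b) = 0.9594/2.959 = 0.3242, so ω = 2 arcsin(0.3242) ≈ 37.8°.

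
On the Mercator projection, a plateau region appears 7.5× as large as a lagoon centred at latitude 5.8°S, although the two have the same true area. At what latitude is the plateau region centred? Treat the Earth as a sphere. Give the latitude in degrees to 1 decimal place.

68.7°

For equal true areas on Mercator, apparent areas scale as sec²φ, so the ratio is cos²φ₂ / cos²φ₁.
cos²φ₂ / cos²φ₁ = 7.5  ⇒  cos φ₁ = cos 5.8° / √7.5 = 0.9949/2.739 = 0.3633.
φ₁ = arccos(0.3633) ≈ 68.7°.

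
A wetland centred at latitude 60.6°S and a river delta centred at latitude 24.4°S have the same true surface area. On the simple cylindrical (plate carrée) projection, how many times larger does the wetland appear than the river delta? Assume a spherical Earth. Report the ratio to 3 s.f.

For the equirectangular projection with φ₀ = 0 (plate carrée), h = 1 along meridians and k = sec φ along parallels.
Areal scale at 60.6°: h·k = 1.000 × 2.037 = 2.037.
Areal scale at 24.4°: h·k = 1.000 × 1.098 = 1.098.
Ratio = 2.037/1.098 ≈ 1.86.

1.86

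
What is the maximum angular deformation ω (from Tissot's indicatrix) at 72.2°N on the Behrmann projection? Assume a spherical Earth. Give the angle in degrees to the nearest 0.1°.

102.2°

The Behrmann projection is cylindrical equal-area with φ₀ = 30°. Cylindrical equal-area (φ₀ = 30°): h = cos φ / cos 30° along meridians, k = cos 30° / cos φ along parallels; h·k = 1.
At 72.2°: h = 0.3530, k = 2.833; principal scales a = 2.833, b = 0.3530.
sin(ω/2) = (a − b)/(a + b) = 2.480/3.186 = 0.7784, so ω = 2 arcsin(0.7784) ≈ 102.2°.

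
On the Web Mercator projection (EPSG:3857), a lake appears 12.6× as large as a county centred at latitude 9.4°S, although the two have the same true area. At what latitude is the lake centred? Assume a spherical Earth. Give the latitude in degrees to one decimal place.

73.9°

On Mercator, (apparent₁)/(apparent₂) = sec²φ₁ / sec²φ₂ when true areas are equal.
cos²φ₂ / cos²φ₁ = 12.6  ⇒  cos φ₁ = cos 9.4° / √12.6 = 0.9866/3.550 = 0.2779.
φ₁ = arccos(0.2779) ≈ 73.9°.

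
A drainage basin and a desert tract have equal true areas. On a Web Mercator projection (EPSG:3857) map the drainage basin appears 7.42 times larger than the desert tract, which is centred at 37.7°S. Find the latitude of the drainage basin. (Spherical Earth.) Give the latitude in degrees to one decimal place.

73.1°

On Mercator, (apparent₁)/(apparent₂) = sec²φ₁ / sec²φ₂ when true areas are equal.
cos²φ₂ / cos²φ₁ = 7.42  ⇒  cos φ₁ = cos 37.7° / √7.42 = 0.7912/2.724 = 0.2905.
φ₁ = arccos(0.2905) ≈ 73.1°.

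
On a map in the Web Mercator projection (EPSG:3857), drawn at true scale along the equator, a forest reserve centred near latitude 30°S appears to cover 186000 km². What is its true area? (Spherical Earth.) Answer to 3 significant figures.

Mercator is conformal, so the point scale is isotropic: h = k = sec φ = 1/cos φ.
Areal scale = k² = sec²φ = 1/cos²(30°) = 1/0.8660² = 1.333.
True area = apparent / (areal scale) = 186000 / 1.333 ≈ 140000 km².

140000 km²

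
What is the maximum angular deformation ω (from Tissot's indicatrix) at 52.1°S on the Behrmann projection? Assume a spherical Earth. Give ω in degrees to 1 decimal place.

38.6°

Behrmann is a cylindrical equal-area projection with standard parallels at ±30°. Cylindrical equal-area (φ₀ = 30°): h = cos φ / cos 30° along meridians, k = cos 30° / cos φ along parallels; h·k = 1.
At 52.1°: h = 0.7093, k = 1.410; principal scales a = 1.410, b = 0.7093.
sin(ω/2) = (a − b)/(a + b) = 0.7005/2.119 = 0.3306, so ω = 2 arcsin(0.3306) ≈ 38.6°.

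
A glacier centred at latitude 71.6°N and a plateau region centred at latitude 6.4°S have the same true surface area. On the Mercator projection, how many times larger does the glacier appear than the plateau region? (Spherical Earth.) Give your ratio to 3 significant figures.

9.91

On Mercator, area is exaggerated by sec²φ = 1/cos²φ.
At 71.6°: sec²(71.6°) = 1/0.3156² = 10.04.
At 6.4°: sec²(6.4°) = 1/0.9938² = 1.013.
Ratio = 10.04/1.013 = cos²(6.4°)/cos²(71.6°) ≈ 9.91.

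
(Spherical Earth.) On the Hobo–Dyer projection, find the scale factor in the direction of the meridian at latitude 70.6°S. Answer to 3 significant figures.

The Hobo–Dyer projection is cylindrical equal-area with φ₀ = 37.5°. A cylindrical equal-area projection with standard parallel φ₀ has meridian scale h = cos φ / cos φ₀ and parallel scale k = cos φ₀ / cos φ (so areas are preserved, h·k = 1).
h = cos 70.6° / cos 37.5° = 0.3322/0.7934 = 0.4187.

0.419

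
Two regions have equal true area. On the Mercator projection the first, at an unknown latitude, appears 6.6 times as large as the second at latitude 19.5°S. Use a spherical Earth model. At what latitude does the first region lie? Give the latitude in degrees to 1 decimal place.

Mercator areal scale is sec²φ, so apparent-area ratio = sec²φ₁ / sec²φ₂ = cos²φ₂ / cos²φ₁.
cos²φ₂ / cos²φ₁ = 6.6  ⇒  cos φ₁ = cos 19.5° / √6.6 = 0.9426/2.569 = 0.3669.
φ₁ = arccos(0.3669) ≈ 68.5°.

68.5°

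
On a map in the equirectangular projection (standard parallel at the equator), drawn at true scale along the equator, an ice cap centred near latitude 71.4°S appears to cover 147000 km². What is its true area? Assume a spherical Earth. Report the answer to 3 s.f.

46900 km²

Plate carrée maps x = Rλ, y = Rφ. The meridian scale is h = 1 and the parallel scale is k = 1/cos φ = sec φ.
Areal scale = h·k = 1 × sec φ; at 71.4°, h = 1.000, k = 3.135, so h·k = 3.135.
True area = apparent / (areal scale) = 147000 / 3.135 ≈ 46900 km².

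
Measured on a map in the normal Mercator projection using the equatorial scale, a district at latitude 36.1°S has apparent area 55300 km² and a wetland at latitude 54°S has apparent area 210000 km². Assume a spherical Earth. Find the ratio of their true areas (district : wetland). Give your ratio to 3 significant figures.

0.498

Since Mercator area scale is 1/cos²φ, the true area equals the apparent area multiplied by cos²φ.
True area of district: 55300 × cos²(36.1°) = 55300 × 0.6528 = 36100 km².
True area of wetland: 210000 × cos²(54°) = 210000 × 0.3455 = 72550 km².
Ratio = 36100 / 72550 ≈ 0.498.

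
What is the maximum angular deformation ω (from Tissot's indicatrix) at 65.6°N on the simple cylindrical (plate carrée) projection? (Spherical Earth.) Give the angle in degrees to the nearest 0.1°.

49.1°

For the equirectangular projection with φ₀ = 0 (plate carrée), h = 1 along meridians and k = sec φ along parallels.
At 65.6°: h = 1.000, k = 2.421; principal scales a = 2.421, b = 1.000.
sin(ω/2) = (a − b)/(a + b) = 1.421/3.421 = 0.4153, so ω = 2 arcsin(0.4153) ≈ 49.1°.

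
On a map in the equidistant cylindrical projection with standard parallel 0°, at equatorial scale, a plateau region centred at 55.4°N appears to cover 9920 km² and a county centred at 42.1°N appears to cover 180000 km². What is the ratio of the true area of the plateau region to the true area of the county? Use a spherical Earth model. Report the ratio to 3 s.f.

0.0422

Plate carrée has h = 1 and k = sec φ, giving areal scale sec φ; true area = (apparent area) · cos φ.
True area of plateau region: 9920 × cos(55.4°) = 9920 × 0.5678 = 5633 km².
True area of county: 180000 × cos(42.1°) = 180000 × 0.7420 = 133600 km².
Ratio = 5633 / 133600 ≈ 0.0422.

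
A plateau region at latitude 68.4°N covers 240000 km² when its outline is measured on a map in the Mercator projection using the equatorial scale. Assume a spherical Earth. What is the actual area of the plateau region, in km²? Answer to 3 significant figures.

The Mercator projection is conformal; its linear scale factor is the same in every direction and equals sec φ = 1/cos φ.
Areal scale = k² = sec²φ = 1/cos²(68.4°) = 1/0.3681² = 7.379.
True area = apparent / (areal scale) = 240000 / 7.379 ≈ 32500 km².

32500 km²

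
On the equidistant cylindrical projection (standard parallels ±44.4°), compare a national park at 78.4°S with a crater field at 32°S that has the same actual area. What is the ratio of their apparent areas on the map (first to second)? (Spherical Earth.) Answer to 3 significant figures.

4.22

The equidistant cylindrical projection with φ₀ = 44.4° has h = 1 (meridians true) and k = cos φ₀ / cos φ along parallels.
Areal scale at 78.4°: h·k = 1.000 × 3.553 = 3.553.
Areal scale at 32°: h·k = 1.000 × 0.8425 = 0.8425.
Ratio = 3.553/0.8425 ≈ 4.22.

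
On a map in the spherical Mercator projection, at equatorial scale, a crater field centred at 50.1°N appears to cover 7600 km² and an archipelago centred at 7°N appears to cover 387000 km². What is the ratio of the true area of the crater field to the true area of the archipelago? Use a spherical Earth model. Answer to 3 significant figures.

0.00820

Mercator's areal exaggeration is sec²φ; hence true area = (apparent area) · cos²φ.
True area of crater field: 7600 × cos²(50.1°) = 7600 × 0.4115 = 3127 km².
True area of archipelago: 387000 × cos²(7°) = 387000 × 0.9851 = 381300 km².
Ratio = 3127 / 381300 ≈ 0.00820.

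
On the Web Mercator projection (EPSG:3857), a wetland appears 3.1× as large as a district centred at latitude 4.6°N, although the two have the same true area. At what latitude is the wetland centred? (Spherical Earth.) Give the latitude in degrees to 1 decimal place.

Mercator areal scale is sec²φ, so apparent-area ratio = sec²φ₁ / sec²φ₂ = cos²φ₂ / cos²φ₁.
cos²φ₂ / cos²φ₁ = 3.1  ⇒  cos φ₁ = cos 4.6° / √3.1 = 0.9968/1.761 = 0.5661.
φ₁ = arccos(0.5661) ≈ 55.5°.

55.5°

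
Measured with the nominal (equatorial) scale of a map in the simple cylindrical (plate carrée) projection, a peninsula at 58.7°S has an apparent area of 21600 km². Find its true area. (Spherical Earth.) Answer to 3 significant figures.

11200 km²

In the plate carrée (x = Rλ, y = Rφ), meridians are true-scale (h = 1) and parallels are stretched by k = sec φ.
Areal scale = h·k = 1 × sec φ; at 58.7°, h = 1.000, k = 1.925, so h·k = 1.925.
True area = apparent / (areal scale) = 21600 / 1.925 ≈ 11200 km².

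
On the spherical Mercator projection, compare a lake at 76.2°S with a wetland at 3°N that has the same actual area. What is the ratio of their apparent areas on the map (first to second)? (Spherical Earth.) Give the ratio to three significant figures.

17.5

Mercator is conformal with k = sec φ, so areal scale = k² = sec²φ.
At 76.2°: sec²(76.2°) = 1/0.2385² = 17.58.
At 3°: sec²(3°) = 1/0.9986² = 1.003.
Ratio = 17.58/1.003 = cos²(3°)/cos²(76.2°) ≈ 17.5.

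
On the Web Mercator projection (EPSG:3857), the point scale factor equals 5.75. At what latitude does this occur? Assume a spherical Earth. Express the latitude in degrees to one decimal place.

80.0°

Mercator scale is k = sec φ = 1/cos φ.
1/cos φ = 5.75  ⇒  cos φ = 0.1739  ⇒  φ = arccos(0.1739) ≈ 80.0°.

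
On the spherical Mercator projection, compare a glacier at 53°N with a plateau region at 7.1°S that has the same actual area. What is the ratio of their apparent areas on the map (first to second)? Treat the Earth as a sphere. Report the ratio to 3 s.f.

2.72

On Mercator, area is exaggerated by sec²φ = 1/cos²φ.
At 53°: sec²(53°) = 1/0.6018² = 2.761.
At 7.1°: sec²(7.1°) = 1/0.9923² = 1.016.
Ratio = 2.761/1.016 = cos²(7.1°)/cos²(53°) ≈ 2.72.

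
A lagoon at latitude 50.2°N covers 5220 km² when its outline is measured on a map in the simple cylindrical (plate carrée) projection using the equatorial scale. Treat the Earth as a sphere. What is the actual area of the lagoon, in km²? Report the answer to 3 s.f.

Plate carrée maps x = Rλ, y = Rφ. The meridian scale is h = 1 and the parallel scale is k = 1/cos φ = sec φ.
Areal scale = h·k = 1 × sec φ; at 50.2°, h = 1.000, k = 1.562, so h·k = 1.562.
True area = apparent / (areal scale) = 5220 / 1.562 ≈ 3340 km².

3340 km²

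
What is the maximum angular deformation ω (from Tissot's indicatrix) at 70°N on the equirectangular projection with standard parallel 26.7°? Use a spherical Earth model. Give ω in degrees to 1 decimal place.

The equidistant cylindrical projection with φ₀ = 26.7° has h = 1 (meridians true) and k = cos φ₀ / cos φ along parallels.
At 70°: h = 1.000, k = 2.612; principal scales a = 2.612, b = 1.000.
sin(ω/2) = (a − b)/(a + b) = 1.612/3.612 = 0.4463, so ω = 2 arcsin(0.4463) ≈ 53.0°.

53.0°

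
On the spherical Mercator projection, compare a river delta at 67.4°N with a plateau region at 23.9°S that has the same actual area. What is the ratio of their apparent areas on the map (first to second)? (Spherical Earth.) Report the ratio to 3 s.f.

On Mercator, area is exaggerated by sec²φ = 1/cos²φ.
At 67.4°: sec²(67.4°) = 1/0.3843² = 6.771.
At 23.9°: sec²(23.9°) = 1/0.9143² = 1.196.
Ratio = 6.771/1.196 = cos²(23.9°)/cos²(67.4°) ≈ 5.66.

5.66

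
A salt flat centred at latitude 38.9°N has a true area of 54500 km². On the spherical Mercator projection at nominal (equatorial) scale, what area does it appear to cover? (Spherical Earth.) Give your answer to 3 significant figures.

90000 km²

For Mercator, h = k = sec φ (a conformal cylindrical projection has a single point scale, 1/cos φ).
Areal scale = k² = sec²φ = 1/cos²(38.9°) = 1/0.7782² = 1.651.
Apparent area = 54500 × 1.651 ≈ 90000 km².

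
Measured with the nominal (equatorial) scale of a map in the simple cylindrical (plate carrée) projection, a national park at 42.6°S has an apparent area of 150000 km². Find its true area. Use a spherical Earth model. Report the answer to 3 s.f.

110000 km²

For the equirectangular projection with φ₀ = 0 (plate carrée), h = 1 along meridians and k = sec φ along parallels.
Areal scale = h·k = 1 × sec φ; at 42.6°, h = 1.000, k = 1.359, so h·k = 1.359.
True area = apparent / (areal scale) = 150000 / 1.359 ≈ 110000 km².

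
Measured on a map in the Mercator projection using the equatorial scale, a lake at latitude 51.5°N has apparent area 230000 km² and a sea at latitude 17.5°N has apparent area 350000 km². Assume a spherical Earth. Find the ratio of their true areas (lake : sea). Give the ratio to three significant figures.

Since Mercator area scale is 1/cos²φ, the true area equals the apparent area multiplied by cos²φ.
True area of lake: 230000 × cos²(51.5°) = 230000 × 0.3875 = 89130 km².
True area of sea: 350000 × cos²(17.5°) = 350000 × 0.9096 = 318400 km².
Ratio = 89130 / 318400 ≈ 0.280.

0.280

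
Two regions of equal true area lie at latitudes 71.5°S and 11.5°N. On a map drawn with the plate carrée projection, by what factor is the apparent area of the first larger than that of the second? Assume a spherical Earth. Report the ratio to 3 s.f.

3.09

In the plate carrée (x = Rλ, y = Rφ), meridians are true-scale (h = 1) and parallels are stretched by k = sec φ.
Areal scale at 71.5°: h·k = 1.000 × 3.152 = 3.152.
Areal scale at 11.5°: h·k = 1.000 × 1.020 = 1.020.
Ratio = 3.152/1.020 ≈ 3.09.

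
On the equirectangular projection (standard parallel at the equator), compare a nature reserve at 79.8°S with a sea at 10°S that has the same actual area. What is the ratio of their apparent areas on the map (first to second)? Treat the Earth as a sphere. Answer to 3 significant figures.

For the equirectangular projection with φ₀ = 0 (plate carrée), h = 1 along meridians and k = sec φ along parallels.
Areal scale at 79.8°: h·k = 1.000 × 5.647 = 5.647.
Areal scale at 10°: h·k = 1.000 × 1.015 = 1.015.
Ratio = 5.647/1.015 ≈ 5.56.

5.56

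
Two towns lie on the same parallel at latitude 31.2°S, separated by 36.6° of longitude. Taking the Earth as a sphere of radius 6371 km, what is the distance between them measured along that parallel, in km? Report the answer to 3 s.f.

3480 km

Arc length along a parallel = R cos φ · Δλ (with Δλ in radians).
= 6371 × cos 31.2° × (36.6° × π/180) = 6371 × 0.8554 × 0.6388 ≈ 3480 km.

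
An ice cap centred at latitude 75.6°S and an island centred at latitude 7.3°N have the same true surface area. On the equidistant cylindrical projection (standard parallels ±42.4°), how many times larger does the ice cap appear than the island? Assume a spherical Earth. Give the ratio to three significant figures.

3.99

With standard parallel φ₀ = 42.4°, the equirectangular projection gives x = Rλ cos φ₀, y = Rφ, so h = 1 and k = cos 42.4° / cos φ.
Areal scale at 75.6°: h·k = 1.000 × 2.969 = 2.969.
Areal scale at 7.3°: h·k = 1.000 × 0.7445 = 0.7445.
Ratio = 2.969/0.7445 ≈ 3.99.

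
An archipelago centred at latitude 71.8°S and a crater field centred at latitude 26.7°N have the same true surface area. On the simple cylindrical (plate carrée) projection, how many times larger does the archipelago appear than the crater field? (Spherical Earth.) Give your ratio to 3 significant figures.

2.86

For the equirectangular projection with φ₀ = 0 (plate carrée), h = 1 along meridians and k = sec φ along parallels.
Areal scale at 71.8°: h·k = 1.000 × 3.202 = 3.202.
Areal scale at 26.7°: h·k = 1.000 × 1.119 = 1.119.
Ratio = 3.202/1.119 ≈ 2.86.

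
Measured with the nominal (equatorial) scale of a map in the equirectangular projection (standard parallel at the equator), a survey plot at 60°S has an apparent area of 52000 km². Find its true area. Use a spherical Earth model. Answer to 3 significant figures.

26000 km²

In the plate carrée (x = Rλ, y = Rφ), meridians are true-scale (h = 1) and parallels are stretched by k = sec φ.
Areal scale = h·k = 1 × sec φ; at 60°, h = 1.000, k = 2.000, so h·k = 2.000.
True area = apparent / (areal scale) = 52000 / 2.000 ≈ 26000 km².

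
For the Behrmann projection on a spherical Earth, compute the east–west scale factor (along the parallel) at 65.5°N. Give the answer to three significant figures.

2.09

The Behrmann projection is cylindrical equal-area with φ₀ = 30°. Cylindrical equal-area (φ₀ = 30°): h = cos φ / cos 30° along meridians, k = cos 30° / cos φ along parallels; h·k = 1.
k = cos 30° / cos 65.5° = 0.8660/0.4147 = 2.088.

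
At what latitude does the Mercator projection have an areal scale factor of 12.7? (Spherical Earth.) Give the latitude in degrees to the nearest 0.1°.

73.7°

Mercator areal scale is sec²φ.
sec²φ = 12.7  ⇒  cos²φ = 0.07874  ⇒  cos φ = 0.2806.
φ = arccos(0.2806) ≈ 73.7°.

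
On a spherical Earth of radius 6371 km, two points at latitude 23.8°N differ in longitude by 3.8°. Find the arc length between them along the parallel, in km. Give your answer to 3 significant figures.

387 km

Arc length along a parallel = R cos φ · Δλ (with Δλ in radians).
= 6371 × cos 23.8° × (3.8° × π/180) = 6371 × 0.9150 × 0.06632 ≈ 387 km.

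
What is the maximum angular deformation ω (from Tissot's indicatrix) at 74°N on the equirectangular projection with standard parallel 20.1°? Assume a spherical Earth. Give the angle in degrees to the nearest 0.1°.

66.2°

In the equirectangular projection with standard parallel φ₀ = 20.1° (x = Rλ cos φ₀, y = Rφ), meridians are true-scale (h = 1) and the parallel scale is k = cos φ₀ / cos φ.
At 74°: h = 1.000, k = 3.407; principal scales a = 3.407, b = 1.000.
sin(ω/2) = (a − b)/(a + b) = 2.407/4.407 = 0.5462, so ω = 2 arcsin(0.5462) ≈ 66.2°.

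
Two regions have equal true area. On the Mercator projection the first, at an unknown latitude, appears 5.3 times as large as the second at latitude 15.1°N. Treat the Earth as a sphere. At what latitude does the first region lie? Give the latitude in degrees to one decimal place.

65.2°

For equal true areas on Mercator, apparent areas scale as sec²φ, so the ratio is cos²φ₂ / cos²φ₁.
cos²φ₂ / cos²φ₁ = 5.3  ⇒  cos φ₁ = cos 15.1° / √5.3 = 0.9655/2.302 = 0.4194.
φ₁ = arccos(0.4194) ≈ 65.2°.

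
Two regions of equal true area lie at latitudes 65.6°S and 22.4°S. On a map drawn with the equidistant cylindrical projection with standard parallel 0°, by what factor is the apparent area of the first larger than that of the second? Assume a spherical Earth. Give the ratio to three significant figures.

2.24

Plate carrée maps x = Rλ, y = Rφ. The meridian scale is h = 1 and the parallel scale is k = 1/cos φ = sec φ.
Areal scale at 65.6°: h·k = 1.000 × 2.421 = 2.421.
Areal scale at 22.4°: h·k = 1.000 × 1.082 = 1.082.
Ratio = 2.421/1.082 ≈ 2.24.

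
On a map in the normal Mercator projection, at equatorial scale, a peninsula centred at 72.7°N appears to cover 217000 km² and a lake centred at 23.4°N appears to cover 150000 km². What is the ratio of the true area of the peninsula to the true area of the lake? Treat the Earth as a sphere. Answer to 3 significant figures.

On Mercator the areal scale is sec²φ, so true area = apparent × cos²φ.
True area of peninsula: 217000 × cos²(72.7°) = 217000 × 0.08843 = 19190 km².
True area of lake: 150000 × cos²(23.4°) = 150000 × 0.8423 = 126300 km².
Ratio = 19190 / 126300 ≈ 0.152.

0.152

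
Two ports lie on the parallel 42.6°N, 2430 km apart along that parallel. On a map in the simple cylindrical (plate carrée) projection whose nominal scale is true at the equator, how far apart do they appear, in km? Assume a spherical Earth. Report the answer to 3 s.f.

For the equirectangular projection with φ₀ = 0 (plate carrée), h = 1 along meridians and k = sec φ along parallels.
Along the parallel, k = sec 42.6° = 1/0.7361 = 1.359.
Map distance = 2430 × 1.359 ≈ 3300 km.

3300 km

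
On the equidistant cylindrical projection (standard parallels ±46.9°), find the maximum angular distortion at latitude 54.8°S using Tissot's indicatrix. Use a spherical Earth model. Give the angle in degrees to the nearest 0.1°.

In the equirectangular projection with standard parallel φ₀ = 46.9° (x = Rλ cos φ₀, y = Rφ), meridians are true-scale (h = 1) and the parallel scale is k = cos φ₀ / cos φ.
At 54.8°: h = 1.000, k = 1.185; principal scales a = 1.185, b = 1.000.
sin(ω/2) = (a − b)/(a + b) = 0.1853/2.185 = 0.08481, so ω = 2 arcsin(0.08481) ≈ 9.7°.

9.7°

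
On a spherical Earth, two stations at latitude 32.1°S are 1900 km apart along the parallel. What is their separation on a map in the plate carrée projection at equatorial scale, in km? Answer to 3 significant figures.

For the equirectangular projection with φ₀ = 0 (plate carrée), h = 1 along meridians and k = sec φ along parallels.
Along the parallel, k = sec 32.1° = 1/0.8471 = 1.180.
Map distance = 1900 × 1.180 ≈ 2240 km.

2240 km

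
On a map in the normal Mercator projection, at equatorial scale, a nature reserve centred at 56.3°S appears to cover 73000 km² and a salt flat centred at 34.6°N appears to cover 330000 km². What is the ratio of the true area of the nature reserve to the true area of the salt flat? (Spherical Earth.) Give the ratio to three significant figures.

Since Mercator area scale is 1/cos²φ, the true area equals the apparent area multiplied by cos²φ.
True area of nature reserve: 73000 × cos²(56.3°) = 73000 × 0.3079 = 22470 km².
True area of salt flat: 330000 × cos²(34.6°) = 330000 × 0.6776 = 223600 km².
Ratio = 22470 / 223600 ≈ 0.101.

0.101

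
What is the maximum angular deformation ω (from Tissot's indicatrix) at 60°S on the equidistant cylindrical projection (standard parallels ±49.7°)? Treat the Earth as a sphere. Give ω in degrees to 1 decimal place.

14.7°

With standard parallel φ₀ = 49.7°, the equirectangular projection gives x = Rλ cos φ₀, y = Rφ, so h = 1 and k = cos 49.7° / cos φ.
At 60°: h = 1.000, k = 1.294; principal scales a = 1.294, b = 1.000.
sin(ω/2) = (a − b)/(a + b) = 0.2936/2.294 = 0.1280, so ω = 2 arcsin(0.1280) ≈ 14.7°.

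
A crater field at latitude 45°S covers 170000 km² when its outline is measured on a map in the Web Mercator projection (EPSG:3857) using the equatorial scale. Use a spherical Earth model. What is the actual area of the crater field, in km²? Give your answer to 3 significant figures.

85000 km²

For Mercator, h = k = sec φ (a conformal cylindrical projection has a single point scale, 1/cos φ).
Areal scale = k² = sec²φ = 1/cos²(45°) = 1/0.7071² = 2.000.
True area = apparent / (areal scale) = 170000 / 2.000 ≈ 85000 km².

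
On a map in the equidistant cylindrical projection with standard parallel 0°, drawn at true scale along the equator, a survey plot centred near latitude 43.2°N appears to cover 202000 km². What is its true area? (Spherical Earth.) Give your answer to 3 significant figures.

In the plate carrée (x = Rλ, y = Rφ), meridians are true-scale (h = 1) and parallels are stretched by k = sec φ.
Areal scale = h·k = 1 × sec φ; at 43.2°, h = 1.000, k = 1.372, so h·k = 1.372.
True area = apparent / (areal scale) = 202000 / 1.372 ≈ 147000 km².

147000 km²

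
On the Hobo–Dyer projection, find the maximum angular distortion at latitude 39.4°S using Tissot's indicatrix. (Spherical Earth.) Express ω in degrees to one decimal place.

3.0°

Hobo–Dyer is a cylindrical equal-area projection with standard parallels at ±37.5°. Cylindrical equal-area (φ₀ = 37.5°): h = cos φ / cos 37.5° along meridians, k = cos 37.5° / cos φ along parallels; h·k = 1.
At 39.4°: h = 0.9740, k = 1.027; principal scales a = 1.027, b = 0.9740.
sin(ω/2) = (a − b)/(a + b) = 0.05267/2.001 = 0.02633, so ω = 2 arcsin(0.02633) ≈ 3.0°.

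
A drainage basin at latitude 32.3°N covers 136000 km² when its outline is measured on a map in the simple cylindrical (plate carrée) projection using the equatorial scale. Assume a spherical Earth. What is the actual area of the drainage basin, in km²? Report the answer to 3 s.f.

In the plate carrée (x = Rλ, y = Rφ), meridians are true-scale (h = 1) and parallels are stretched by k = sec φ.
Areal scale = h·k = 1 × sec φ; at 32.3°, h = 1.000, k = 1.183, so h·k = 1.183.
True area = apparent / (areal scale) = 136000 / 1.183 ≈ 115000 km².

115000 km²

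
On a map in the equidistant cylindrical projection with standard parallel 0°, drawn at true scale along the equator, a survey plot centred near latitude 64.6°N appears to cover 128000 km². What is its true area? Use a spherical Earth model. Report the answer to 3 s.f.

54900 km²

Plate carrée maps x = Rλ, y = Rφ. The meridian scale is h = 1 and the parallel scale is k = 1/cos φ = sec φ.
Areal scale = h·k = 1 × sec φ; at 64.6°, h = 1.000, k = 2.331, so h·k = 2.331.
True area = apparent / (areal scale) = 128000 / 2.331 ≈ 54900 km².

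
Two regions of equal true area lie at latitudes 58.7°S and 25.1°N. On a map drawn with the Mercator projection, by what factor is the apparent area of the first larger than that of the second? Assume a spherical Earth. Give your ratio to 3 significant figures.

3.04

Mercator is conformal with k = sec φ, so areal scale = k² = sec²φ.
At 58.7°: sec²(58.7°) = 1/0.5195² = 3.705.
At 25.1°: sec²(25.1°) = 1/0.9056² = 1.219.
Ratio = 3.705/1.219 = cos²(25.1°)/cos²(58.7°) ≈ 3.04.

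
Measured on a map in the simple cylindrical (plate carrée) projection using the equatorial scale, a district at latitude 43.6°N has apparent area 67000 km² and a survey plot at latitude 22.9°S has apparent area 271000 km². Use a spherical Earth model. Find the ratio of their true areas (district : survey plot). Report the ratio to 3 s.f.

Plate carrée has h = 1 and k = sec φ, giving areal scale sec φ; true area = (apparent area) · cos φ.
True area of district: 67000 × cos(43.6°) = 67000 × 0.7242 = 48520 km².
True area of survey plot: 271000 × cos(22.9°) = 271000 × 0.9212 = 249600 km².
Ratio = 48520 / 249600 ≈ 0.194.

0.194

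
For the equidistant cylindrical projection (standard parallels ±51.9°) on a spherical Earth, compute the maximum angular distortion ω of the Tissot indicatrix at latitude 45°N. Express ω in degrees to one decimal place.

7.8°

In the equirectangular projection with standard parallel φ₀ = 51.9° (x = Rλ cos φ₀, y = Rφ), meridians are true-scale (h = 1) and the parallel scale is k = cos φ₀ / cos φ.
At 45°: h = 1.000, k = 0.8726; principal scales a = 1.000, b = 0.8726.
sin(ω/2) = (a − b)/(a + b) = 0.1274/1.873 = 0.06802, so ω = 2 arcsin(0.06802) ≈ 7.8°.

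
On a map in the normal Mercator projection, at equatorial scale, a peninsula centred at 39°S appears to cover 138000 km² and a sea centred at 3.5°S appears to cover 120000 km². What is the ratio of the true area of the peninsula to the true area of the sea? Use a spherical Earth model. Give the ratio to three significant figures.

0.697

Mercator's areal exaggeration is sec²φ; hence true area = (apparent area) · cos²φ.
True area of peninsula: 138000 × cos²(39°) = 138000 × 0.6040 = 83350 km².
True area of sea: 120000 × cos²(3.5°) = 120000 × 0.9963 = 119600 km².
Ratio = 83350 / 119600 ≈ 0.697.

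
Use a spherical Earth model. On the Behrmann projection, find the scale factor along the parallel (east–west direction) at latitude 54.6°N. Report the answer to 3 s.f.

1.50

Behrmann is a cylindrical equal-area projection with standard parallels at ±30°. A cylindrical equal-area projection with standard parallel φ₀ has meridian scale h = cos φ / cos φ₀ and parallel scale k = cos φ₀ / cos φ (so areas are preserved, h·k = 1).
k = cos 30° / cos 54.6° = 0.8660/0.5793 = 1.495.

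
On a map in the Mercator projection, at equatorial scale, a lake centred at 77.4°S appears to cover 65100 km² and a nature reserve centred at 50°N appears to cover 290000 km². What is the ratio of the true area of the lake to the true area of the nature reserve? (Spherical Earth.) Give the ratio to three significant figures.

0.0259

Mercator's areal exaggeration is sec²φ; hence true area = (apparent area) · cos²φ.
True area of lake: 65100 × cos²(77.4°) = 65100 × 0.04759 = 3098 km².
True area of nature reserve: 290000 × cos²(50°) = 290000 × 0.4132 = 119800 km².
Ratio = 3098 / 119800 ≈ 0.0259.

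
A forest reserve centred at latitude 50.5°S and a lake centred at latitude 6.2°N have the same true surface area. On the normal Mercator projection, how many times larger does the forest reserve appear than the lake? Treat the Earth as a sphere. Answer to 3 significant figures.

Mercator areal scale is sec²φ.
At 50.5°: sec²(50.5°) = 1/0.6361² = 2.472.
At 6.2°: sec²(6.2°) = 1/0.9942² = 1.012.
Ratio = 2.472/1.012 = cos²(6.2°)/cos²(50.5°) ≈ 2.44.

2.44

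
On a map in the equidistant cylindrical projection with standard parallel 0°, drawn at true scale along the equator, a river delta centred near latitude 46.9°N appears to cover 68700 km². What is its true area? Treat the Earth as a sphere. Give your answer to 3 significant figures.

46900 km²

For the equirectangular projection with φ₀ = 0 (plate carrée), h = 1 along meridians and k = sec φ along parallels.
Areal scale = h·k = 1 × sec φ; at 46.9°, h = 1.000, k = 1.464, so h·k = 1.464.
True area = apparent / (areal scale) = 68700 / 1.464 ≈ 46900 km².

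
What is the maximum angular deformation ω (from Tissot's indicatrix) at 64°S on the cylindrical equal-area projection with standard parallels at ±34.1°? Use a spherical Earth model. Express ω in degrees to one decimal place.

Cylindrical equal-area (φ₀ = 34.1°): h = cos φ / cos 34.1° along meridians, k = cos 34.1° / cos φ along parallels; h·k = 1.
At 64°: h = 0.5294, k = 1.889; principal scales a = 1.889, b = 0.5294.
sin(ω/2) = (a − b)/(a + b) = 1.360/2.418 = 0.5622, so ω = 2 arcsin(0.5622) ≈ 68.4°.

68.4°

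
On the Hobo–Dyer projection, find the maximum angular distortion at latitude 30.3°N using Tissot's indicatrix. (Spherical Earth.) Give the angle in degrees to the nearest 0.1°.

9.7°

The Hobo–Dyer projection is cylindrical equal-area with φ₀ = 37.5°. For cylindrical equal-area with standard parallel φ₀, h = cos φ / cos φ₀ and k = cos φ₀ / cos φ, so h·k = 1.
At 30.3°: h = 1.088, k = 0.9189; principal scales a = 1.088, b = 0.9189.
sin(ω/2) = (a − b)/(a + b) = 0.1694/2.007 = 0.08440, so ω = 2 arcsin(0.08440) ≈ 9.7°.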